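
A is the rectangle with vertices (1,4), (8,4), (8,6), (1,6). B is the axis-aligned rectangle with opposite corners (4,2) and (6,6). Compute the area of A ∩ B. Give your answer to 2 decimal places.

4.00

|A∩B|: x∈[4,6], y∈[4,6] → 2·2 = 4.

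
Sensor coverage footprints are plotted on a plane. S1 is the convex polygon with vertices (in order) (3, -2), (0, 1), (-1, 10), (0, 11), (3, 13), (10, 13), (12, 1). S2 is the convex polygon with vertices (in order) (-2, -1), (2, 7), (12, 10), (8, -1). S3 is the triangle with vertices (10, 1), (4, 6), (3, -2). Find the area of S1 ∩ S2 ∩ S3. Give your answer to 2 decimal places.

The intersection is the polygon with vertices (8.492,0.354), (5.333,-1), (3.125,-1), (4,6), (9.023,1.814).
By the shoelace formula its area is 24.47.

24.47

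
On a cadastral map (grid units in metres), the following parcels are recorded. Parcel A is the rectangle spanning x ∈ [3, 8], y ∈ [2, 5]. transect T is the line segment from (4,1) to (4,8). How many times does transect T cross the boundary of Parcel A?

2

The segment meets the boundary at (4,5), (4,2).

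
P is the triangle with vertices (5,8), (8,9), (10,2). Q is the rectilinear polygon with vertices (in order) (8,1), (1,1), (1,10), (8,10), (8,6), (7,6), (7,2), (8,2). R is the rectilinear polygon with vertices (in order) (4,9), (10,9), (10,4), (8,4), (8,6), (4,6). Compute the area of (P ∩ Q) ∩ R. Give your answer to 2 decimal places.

5.83

The region (P ∩ Q) ∩ R is the polygon with vertices (8,6), (7,6), (6.667,6), (5,8), (8,9).
By the shoelace formula its area is 5.83.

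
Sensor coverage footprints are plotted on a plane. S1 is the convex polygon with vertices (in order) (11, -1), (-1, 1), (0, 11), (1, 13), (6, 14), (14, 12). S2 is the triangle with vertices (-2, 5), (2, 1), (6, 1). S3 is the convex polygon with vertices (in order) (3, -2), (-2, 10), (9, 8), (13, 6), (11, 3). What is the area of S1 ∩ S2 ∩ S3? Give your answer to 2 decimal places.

5.65

The intersection is the polygon with vertices (6,1), (2,1), (1.571,1.429), (0.632,3.684).
By the shoelace formula its area is 5.65.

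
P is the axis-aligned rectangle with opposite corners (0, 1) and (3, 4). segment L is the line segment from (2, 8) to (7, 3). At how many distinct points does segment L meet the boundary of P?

0

The segment lies entirely outside P and never meets its boundary.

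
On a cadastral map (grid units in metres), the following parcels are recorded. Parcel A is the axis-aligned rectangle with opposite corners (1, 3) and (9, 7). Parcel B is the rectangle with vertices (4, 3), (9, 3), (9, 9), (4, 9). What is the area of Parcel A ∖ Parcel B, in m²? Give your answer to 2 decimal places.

|Parcel A∩Parcel B|: x∈[4,9], y∈[3,7] → 5·4 = 20.
|Parcel A| = 32.
|Parcel A ∖ Parcel B| = |Parcel A| − |Parcel A∩Parcel B| = 32 − 20 = 12.00.

12.00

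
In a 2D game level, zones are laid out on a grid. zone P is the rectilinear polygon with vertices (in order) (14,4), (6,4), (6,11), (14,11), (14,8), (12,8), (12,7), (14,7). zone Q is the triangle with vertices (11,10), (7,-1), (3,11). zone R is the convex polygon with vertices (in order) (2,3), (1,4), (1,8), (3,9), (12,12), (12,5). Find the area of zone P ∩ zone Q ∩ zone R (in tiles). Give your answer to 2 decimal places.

The intersection is the polygon with vertices (6,10), (7.364,10.454), (11,10), (8.961,4.392), (7,4), (6,4).
By the shoelace formula its area is 24.23.

24.23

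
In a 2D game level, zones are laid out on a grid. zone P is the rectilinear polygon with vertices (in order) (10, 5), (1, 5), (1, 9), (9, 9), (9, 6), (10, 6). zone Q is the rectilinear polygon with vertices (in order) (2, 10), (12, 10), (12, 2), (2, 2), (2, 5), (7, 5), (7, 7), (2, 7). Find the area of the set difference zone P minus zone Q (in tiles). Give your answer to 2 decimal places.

14.00

|zone P| = 33, |zone P∩zone Q| = 19.
|zone P ∖ zone Q| = |zone P| − |zone P∩zone Q| = 33 − 19 = 14.00.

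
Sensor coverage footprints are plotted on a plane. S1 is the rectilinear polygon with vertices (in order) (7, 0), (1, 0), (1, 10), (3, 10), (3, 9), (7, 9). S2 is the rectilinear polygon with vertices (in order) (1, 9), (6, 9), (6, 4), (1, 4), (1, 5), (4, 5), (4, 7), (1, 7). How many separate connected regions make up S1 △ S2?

S1 △ S2 splits into 3 disjoint pieces (area 29, area 6, area 2).

3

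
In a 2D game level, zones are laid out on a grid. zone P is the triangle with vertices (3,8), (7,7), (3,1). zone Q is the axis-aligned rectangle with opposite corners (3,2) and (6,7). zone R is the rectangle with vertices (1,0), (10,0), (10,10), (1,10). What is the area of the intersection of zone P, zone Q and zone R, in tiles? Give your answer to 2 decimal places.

The intersection is the polygon with vertices (3,2), (3,7), (6,7), (6,5.5), (3.667,2).
By the shoelace formula its area is 10.92.

10.92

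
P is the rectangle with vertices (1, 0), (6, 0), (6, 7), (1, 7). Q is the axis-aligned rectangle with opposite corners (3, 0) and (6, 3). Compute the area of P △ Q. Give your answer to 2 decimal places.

26.00

|P∩Q|: x∈[3,6], y∈[0,3] → 3·3 = 9.
|P △ Q| = |P| + |Q| − 2·|P∩Q| = 35 + 9 − 18 = 26.00.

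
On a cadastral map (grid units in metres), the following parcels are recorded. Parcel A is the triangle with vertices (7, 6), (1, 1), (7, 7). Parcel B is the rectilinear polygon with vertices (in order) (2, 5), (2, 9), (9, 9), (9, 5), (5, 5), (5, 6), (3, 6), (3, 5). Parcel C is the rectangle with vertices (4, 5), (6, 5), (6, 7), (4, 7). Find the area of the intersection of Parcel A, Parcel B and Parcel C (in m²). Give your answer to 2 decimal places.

0.48

The intersection is the polygon with vertices (5,5), (6,6), (6,5.167), (5.8,5).
By the shoelace formula its area is 0.48.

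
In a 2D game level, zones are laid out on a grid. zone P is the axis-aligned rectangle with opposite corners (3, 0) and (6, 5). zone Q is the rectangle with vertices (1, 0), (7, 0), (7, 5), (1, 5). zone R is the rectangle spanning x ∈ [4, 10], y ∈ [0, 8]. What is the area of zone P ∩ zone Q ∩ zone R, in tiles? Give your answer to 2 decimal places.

The intersection is the polygon with vertices (4,0), (4,5), (6,5), (6,0).
By the shoelace formula its area is 10.00.

10.00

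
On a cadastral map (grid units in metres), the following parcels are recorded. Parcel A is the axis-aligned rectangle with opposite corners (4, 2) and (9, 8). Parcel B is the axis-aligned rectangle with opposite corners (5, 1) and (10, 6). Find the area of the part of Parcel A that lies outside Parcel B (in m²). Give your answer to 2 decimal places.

14.00

|Parcel A∩Parcel B|: x∈[5,9], y∈[2,6] → 4·4 = 16.
|Parcel A| = 30.
|Parcel A ∖ Parcel B| = |Parcel A| − |Parcel A∩Parcel B| = 30 − 16 = 14.00.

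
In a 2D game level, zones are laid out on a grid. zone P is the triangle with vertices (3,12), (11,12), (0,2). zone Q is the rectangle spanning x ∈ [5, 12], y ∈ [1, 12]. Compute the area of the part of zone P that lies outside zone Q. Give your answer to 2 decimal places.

23.64

|zone P| = 40, |zone P∩zone Q| = 16.3636.
|zone P ∖ zone Q| = |zone P| − |zone P∩zone Q| = 40 − 16.3636 = 23.64.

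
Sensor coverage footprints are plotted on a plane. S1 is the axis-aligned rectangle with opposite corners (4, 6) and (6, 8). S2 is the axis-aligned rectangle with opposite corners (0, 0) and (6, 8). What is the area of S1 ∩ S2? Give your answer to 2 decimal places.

4.00

|S1∩S2|: x∈[4,6], y∈[6,8] → 2·2 = 4.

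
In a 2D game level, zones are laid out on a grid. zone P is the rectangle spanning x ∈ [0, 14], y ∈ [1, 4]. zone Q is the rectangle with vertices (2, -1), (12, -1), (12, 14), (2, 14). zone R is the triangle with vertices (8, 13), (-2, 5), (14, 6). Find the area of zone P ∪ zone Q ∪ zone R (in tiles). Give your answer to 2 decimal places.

By inclusion–exclusion:
Individual areas: |zone P| = 42, |zone Q| = 150, |zone R| = 59.
|zone P∩zone Q|: x∈[2,12], y∈[1,4] → 10·3 = 30.
|zone P∩zone R| = 0.
|zone Q∩zone R| = 50.6417.
|zone P∩zone Q∩zone R| = 0.
|zone P ∪ zone Q ∪ zone R| = 251 − 80.6417 + 0 = 170.36.

170.36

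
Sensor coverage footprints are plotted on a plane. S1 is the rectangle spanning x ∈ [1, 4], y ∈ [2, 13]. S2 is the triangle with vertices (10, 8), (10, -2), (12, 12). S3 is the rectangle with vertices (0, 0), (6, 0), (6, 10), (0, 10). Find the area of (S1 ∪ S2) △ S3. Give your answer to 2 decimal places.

|S1 ∪ S2| = 43.
|(S1 ∪ S2) ∩ S3| = 24.
|(S1 ∪ S2) △ S3| = 43 + 60 − 48 = 55.00.

55.00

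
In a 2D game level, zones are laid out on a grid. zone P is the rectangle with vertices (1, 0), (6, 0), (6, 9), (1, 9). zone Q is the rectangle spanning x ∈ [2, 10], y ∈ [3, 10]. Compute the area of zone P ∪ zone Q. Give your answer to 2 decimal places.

By inclusion–exclusion:
Individual areas: |zone P| = 45, |zone Q| = 56.
|zone P∩zone Q|: x∈[2,6], y∈[3,9] → 4·6 = 24.
|zone P ∪ zone Q| = 101 − 24 = 77.00.

77.00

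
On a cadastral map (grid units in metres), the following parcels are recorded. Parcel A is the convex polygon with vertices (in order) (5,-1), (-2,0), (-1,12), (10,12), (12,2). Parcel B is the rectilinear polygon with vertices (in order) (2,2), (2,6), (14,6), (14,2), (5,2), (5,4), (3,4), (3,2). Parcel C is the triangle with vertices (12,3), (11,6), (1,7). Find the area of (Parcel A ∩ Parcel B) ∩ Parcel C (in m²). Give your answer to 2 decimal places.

The region (Parcel A ∩ Parcel B) ∩ Parcel C is the polygon with vertices (11,6), (11.5,4.5), (11.784,3.078), (3.75,6).
By the shoelace formula its area is 10.73.

10.73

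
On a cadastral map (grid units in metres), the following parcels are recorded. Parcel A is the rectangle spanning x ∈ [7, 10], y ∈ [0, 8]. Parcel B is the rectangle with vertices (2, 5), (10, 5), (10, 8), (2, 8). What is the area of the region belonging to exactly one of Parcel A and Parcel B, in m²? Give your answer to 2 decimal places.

30.00

|Parcel A∩Parcel B|: x∈[7,10], y∈[5,8] → 3·3 = 9.
|Parcel A △ Parcel B| = |Parcel A| + |Parcel B| − 2·|Parcel A∩Parcel B| = 24 + 24 − 18 = 30.00.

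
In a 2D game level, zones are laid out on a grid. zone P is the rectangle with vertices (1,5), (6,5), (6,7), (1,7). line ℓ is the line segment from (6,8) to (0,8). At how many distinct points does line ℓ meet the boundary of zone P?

0

The segment lies entirely outside zone P and never meets its boundary.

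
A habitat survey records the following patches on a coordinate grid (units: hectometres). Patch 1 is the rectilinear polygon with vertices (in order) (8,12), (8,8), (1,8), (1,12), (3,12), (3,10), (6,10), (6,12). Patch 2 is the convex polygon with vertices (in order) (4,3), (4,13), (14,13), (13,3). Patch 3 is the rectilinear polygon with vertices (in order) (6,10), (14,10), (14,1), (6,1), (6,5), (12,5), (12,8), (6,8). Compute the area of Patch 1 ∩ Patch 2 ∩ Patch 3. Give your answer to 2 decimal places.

4.00

The intersection is the polygon with vertices (6,8), (6,10), (8,10), (8,8).
By the shoelace formula its area is 4.00.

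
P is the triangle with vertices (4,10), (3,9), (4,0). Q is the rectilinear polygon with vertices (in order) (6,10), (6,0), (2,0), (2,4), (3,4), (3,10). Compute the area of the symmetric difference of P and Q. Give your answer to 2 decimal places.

|P| = 5, |Q| = 34, |P∩Q| = 5.
|P △ Q| = |P| + |Q| − 2·|P∩Q| = 5 + 34 − 10 = 29.00.

29.00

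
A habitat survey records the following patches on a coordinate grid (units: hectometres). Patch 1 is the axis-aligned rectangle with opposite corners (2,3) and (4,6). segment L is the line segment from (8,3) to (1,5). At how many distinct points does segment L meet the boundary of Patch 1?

The segment meets the boundary at (2,4.714), (4,4.143).

2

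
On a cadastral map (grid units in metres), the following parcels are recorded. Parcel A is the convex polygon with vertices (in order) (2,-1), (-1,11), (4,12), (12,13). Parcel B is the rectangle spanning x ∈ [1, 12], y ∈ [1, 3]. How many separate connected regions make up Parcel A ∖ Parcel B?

Parcel A ∖ Parcel B splits into 2 disjoint pieces (area 1.9286, area 74.7857).

2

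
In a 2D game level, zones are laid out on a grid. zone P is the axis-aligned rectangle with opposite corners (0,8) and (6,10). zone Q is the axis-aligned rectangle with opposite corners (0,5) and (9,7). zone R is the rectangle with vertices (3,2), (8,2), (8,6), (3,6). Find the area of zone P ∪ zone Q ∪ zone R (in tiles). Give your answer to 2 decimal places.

By inclusion–exclusion:
Individual areas: |zone P| = 12, |zone Q| = 18, |zone R| = 20.
|zone P∩zone Q| = 0 (no overlap).
|zone P∩zone R| = 0 (no overlap).
|zone Q∩zone R|: x∈[3,8], y∈[5,6] → 5·1 = 5.
|zone P∩zone Q∩zone R| = 0.
|zone P ∪ zone Q ∪ zone R| = 50 − 5 + 0 = 45.00.

45.00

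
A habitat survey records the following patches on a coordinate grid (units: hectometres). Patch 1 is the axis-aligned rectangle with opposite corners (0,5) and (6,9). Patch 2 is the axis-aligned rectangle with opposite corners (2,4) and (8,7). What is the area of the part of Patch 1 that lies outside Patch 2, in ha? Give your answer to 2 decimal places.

|Patch 1∩Patch 2|: x∈[2,6], y∈[5,7] → 4·2 = 8.
|Patch 1| = 24.
|Patch 1 ∖ Patch 2| = |Patch 1| − |Patch 1∩Patch 2| = 24 − 8 = 16.00.

16.00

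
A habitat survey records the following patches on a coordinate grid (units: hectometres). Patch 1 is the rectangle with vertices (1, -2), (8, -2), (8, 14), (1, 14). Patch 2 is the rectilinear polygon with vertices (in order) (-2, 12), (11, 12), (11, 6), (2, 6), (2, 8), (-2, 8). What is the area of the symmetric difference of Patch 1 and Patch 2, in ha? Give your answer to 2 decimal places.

102.00

|Patch 1| = 112, |Patch 2| = 70, |Patch 1∩Patch 2| = 40.
|Patch 1 △ Patch 2| = |Patch 1| + |Patch 2| − 2·|Patch 1∩Patch 2| = 112 + 70 − 80 = 102.00.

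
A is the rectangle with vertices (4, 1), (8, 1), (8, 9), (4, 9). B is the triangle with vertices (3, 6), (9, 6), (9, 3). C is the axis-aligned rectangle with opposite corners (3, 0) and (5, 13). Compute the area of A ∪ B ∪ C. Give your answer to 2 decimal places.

52.75

By inclusion–exclusion:
Individual areas: |A| = 32, |B| = 9, |C| = 26.
|A∩B| = 6.
|A∩C|: x∈[4,5], y∈[1,9] → 1·8 = 8.
|B∩C| = 1.
|A∩B∩C| = 0.75.
|A ∪ B ∪ C| = 67 − 15 + 0.75 = 52.75.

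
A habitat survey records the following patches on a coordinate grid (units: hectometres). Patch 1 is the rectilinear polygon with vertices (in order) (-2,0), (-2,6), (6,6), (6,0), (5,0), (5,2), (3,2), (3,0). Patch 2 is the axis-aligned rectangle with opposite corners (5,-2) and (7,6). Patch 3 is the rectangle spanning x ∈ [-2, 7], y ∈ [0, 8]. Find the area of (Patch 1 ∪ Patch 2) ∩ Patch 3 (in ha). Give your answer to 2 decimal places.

50.00

|Patch 1 ∪ Patch 2| = 54.
|(Patch 1 ∪ Patch 2) ∩ Patch 3| = 50.00.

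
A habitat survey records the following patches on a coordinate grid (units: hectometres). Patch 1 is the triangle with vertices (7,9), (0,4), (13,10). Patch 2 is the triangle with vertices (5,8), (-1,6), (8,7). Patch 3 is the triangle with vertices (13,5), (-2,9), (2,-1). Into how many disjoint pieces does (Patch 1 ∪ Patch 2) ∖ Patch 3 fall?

2

(Patch 1 ∪ Patch 2) ∖ Patch 3 splits into 2 disjoint pieces (area 8.9645, area 0.0038).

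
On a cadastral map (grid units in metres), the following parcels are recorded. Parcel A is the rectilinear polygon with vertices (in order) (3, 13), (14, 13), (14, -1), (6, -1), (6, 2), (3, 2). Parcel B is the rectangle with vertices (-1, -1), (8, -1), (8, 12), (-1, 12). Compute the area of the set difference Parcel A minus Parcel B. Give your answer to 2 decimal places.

89.00

|Parcel A| = 145, |Parcel A∩Parcel B| = 56.
|Parcel A ∖ Parcel B| = |Parcel A| − |Parcel A∩Parcel B| = 145 − 56 = 89.00.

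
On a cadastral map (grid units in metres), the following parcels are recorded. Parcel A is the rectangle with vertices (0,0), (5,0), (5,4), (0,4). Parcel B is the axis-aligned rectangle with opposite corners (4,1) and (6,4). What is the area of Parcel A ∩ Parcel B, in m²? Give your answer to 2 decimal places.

|Parcel A∩Parcel B|: x∈[4,5], y∈[1,4] → 1·3 = 3.

3.00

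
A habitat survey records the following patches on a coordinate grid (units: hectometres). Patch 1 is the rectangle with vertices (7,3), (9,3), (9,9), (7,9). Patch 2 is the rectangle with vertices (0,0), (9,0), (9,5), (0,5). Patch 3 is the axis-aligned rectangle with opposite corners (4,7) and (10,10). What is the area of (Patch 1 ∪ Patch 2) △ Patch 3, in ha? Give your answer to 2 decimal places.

|Patch 1 ∪ Patch 2| = 53.
|(Patch 1 ∪ Patch 2) ∩ Patch 3| = 4.
|(Patch 1 ∪ Patch 2) △ Patch 3| = 53 + 18 − 8 = 63.00.

63.00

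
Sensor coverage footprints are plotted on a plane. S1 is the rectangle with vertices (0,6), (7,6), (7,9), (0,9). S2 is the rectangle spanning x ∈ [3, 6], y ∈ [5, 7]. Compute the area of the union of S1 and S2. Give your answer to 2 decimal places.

By inclusion–exclusion:
Individual areas: |S1| = 21, |S2| = 6.
|S1∩S2|: x∈[3,6], y∈[6,7] → 3·1 = 3.
|S1 ∪ S2| = 27 − 3 = 24.00.

24.00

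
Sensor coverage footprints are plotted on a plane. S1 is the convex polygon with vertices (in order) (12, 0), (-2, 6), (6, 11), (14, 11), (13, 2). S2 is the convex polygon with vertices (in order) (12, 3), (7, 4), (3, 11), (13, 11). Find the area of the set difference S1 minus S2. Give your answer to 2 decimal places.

|S1| = 106.5, |S1∩S2| = 53.4276.
|S1 ∖ S2| = |S1| − |S1∩S2| = 106.5 − 53.4276 = 53.07.

53.07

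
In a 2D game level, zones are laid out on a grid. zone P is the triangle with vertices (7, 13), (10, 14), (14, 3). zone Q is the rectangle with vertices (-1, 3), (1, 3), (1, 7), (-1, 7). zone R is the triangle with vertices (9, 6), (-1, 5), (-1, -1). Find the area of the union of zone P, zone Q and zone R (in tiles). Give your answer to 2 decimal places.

52.30

By inclusion–exclusion:
Individual areas: |zone P| = 18.5, |zone Q| = 8, |zone R| = 30.
|zone P∩zone Q| = 0.
|zone P∩zone R| = 0.
|zone Q∩zone R| = 4.2.
|zone P∩zone Q∩zone R| = 0.
|zone P ∪ zone Q ∪ zone R| = 56.5 − 4.2 + 0 = 52.30.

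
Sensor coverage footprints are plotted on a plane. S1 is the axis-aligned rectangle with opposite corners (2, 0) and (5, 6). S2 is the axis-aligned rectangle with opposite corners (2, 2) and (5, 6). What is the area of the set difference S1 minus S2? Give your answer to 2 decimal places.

6.00

|S1∩S2|: x∈[2,5], y∈[2,6] → 3·4 = 12.
|S1| = 18.
|S1 ∖ S2| = |S1| − |S1∩S2| = 18 − 12 = 6.00.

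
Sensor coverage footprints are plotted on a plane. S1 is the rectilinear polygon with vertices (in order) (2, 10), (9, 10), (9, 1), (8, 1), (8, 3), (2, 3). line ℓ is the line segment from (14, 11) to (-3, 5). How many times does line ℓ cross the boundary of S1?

The segment meets the boundary at (2,6.765), (9,9.235).

2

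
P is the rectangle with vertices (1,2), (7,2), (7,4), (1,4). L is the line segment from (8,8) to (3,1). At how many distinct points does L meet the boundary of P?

2

The segment meets the boundary at (3.714,2), (5.143,4).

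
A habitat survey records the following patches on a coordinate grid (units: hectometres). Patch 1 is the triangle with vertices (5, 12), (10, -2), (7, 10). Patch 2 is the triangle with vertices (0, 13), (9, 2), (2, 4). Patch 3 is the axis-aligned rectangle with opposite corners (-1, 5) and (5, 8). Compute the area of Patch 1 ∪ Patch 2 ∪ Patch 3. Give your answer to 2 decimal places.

By inclusion–exclusion:
Individual areas: |Patch 1| = 9, |Patch 2| = 29.5, |Patch 3| = 18.
|Patch 1∩Patch 2| = 0.17.
|Patch 1∩Patch 3| = 0.
|Patch 2∩Patch 3| = 10.1616.
|Patch 1∩Patch 2∩Patch 3| = 0.
|Patch 1 ∪ Patch 2 ∪ Patch 3| = 56.5 − 10.3316 + 0 = 46.17.

46.17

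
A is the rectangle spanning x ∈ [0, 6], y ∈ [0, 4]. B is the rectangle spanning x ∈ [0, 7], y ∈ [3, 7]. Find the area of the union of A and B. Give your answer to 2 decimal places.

46.00

By inclusion–exclusion:
Individual areas: |A| = 24, |B| = 28.
|A∩B|: x∈[0,6], y∈[3,4] → 6·1 = 6.
|A ∪ B| = 52 − 6 = 46.00.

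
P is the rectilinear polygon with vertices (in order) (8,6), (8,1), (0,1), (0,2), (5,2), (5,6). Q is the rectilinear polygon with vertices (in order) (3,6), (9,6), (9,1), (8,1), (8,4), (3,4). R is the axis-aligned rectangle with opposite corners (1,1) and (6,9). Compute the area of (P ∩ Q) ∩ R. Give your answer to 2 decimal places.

2.00

The region (P ∩ Q) ∩ R is the polygon with vertices (5,4), (5,6), (6,6), (6,4).
By the shoelace formula its area is 2.00.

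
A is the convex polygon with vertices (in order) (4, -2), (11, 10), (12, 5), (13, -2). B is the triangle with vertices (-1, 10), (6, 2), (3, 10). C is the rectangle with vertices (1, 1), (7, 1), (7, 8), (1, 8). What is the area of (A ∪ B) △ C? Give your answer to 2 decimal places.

92.39

|A ∪ B| = 71.
|(A ∪ B) ∩ C| = 10.3036.
|(A ∪ B) △ C| = 71 + 42 − 20.6071 = 92.39.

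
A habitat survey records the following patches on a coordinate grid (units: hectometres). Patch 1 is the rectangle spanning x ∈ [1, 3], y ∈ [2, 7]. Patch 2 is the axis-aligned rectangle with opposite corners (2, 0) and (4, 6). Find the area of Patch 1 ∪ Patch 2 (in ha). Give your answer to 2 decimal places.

By inclusion–exclusion:
Individual areas: |Patch 1| = 10, |Patch 2| = 12.
|Patch 1∩Patch 2|: x∈[2,3], y∈[2,6] → 1·4 = 4.
|Patch 1 ∪ Patch 2| = 22 − 4 = 18.00.

18.00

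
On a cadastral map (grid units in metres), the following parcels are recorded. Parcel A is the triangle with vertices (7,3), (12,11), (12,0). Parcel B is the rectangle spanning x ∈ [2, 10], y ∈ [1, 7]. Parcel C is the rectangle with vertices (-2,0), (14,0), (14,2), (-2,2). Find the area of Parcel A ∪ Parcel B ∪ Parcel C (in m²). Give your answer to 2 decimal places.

87.00

By inclusion–exclusion:
Individual areas: |Parcel A| = 27.5, |Parcel B| = 48, |Parcel C| = 32.
|Parcel A∩Parcel B| = 9.7.
|Parcel A∩Parcel C| = 3.3333.
|Parcel B∩Parcel C|: x∈[2,10], y∈[1,2] → 8·1 = 8.
|Parcel A∩Parcel B∩Parcel C| = 0.5333.
|Parcel A ∪ Parcel B ∪ Parcel C| = 107.5 − 21.0333 + 0.5333 = 87.00.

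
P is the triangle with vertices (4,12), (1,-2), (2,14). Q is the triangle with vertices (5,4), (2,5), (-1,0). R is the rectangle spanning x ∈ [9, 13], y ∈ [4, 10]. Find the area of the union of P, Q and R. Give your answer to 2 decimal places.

By inclusion–exclusion:
Individual areas: |P| = 17, |Q| = 9, |R| = 24.
|P∩Q| = 2.359.
|P∩R| = 0.
|Q∩R| = 0.
|P∩Q∩R| = 0.
|P ∪ Q ∪ R| = 50 − 2.359 + 0 = 47.64.

47.64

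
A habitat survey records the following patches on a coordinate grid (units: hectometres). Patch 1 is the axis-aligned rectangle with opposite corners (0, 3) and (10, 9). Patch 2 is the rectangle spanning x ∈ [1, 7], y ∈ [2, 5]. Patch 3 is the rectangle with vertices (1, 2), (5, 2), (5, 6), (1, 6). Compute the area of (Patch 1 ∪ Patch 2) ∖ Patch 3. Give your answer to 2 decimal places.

|Patch 1 ∪ Patch 2| = 66.
|(Patch 1 ∪ Patch 2) ∩ Patch 3| = 16.
|(Patch 1 ∪ Patch 2) ∖ Patch 3| = 66 − 16 = 50.00.

50.00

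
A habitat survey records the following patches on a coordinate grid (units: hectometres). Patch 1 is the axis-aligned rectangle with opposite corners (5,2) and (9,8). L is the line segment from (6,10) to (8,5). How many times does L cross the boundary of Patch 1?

1

The segment meets the boundary at (6.8,8).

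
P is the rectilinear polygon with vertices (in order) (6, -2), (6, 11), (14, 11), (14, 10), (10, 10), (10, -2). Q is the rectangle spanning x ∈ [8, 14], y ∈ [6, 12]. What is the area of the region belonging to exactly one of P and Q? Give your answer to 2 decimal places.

64.00

|P| = 56, |Q| = 36, |P∩Q| = 14.
|P △ Q| = |P| + |Q| − 2·|P∩Q| = 56 + 36 − 28 = 64.00.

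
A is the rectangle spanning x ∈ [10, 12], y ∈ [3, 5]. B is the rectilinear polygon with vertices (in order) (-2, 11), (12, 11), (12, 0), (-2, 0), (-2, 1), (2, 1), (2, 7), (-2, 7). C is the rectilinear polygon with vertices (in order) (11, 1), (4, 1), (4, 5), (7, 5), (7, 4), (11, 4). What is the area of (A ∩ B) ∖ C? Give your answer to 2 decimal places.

3.00

|A ∩ B| = 4.
|(A ∩ B) ∩ C| = 1.
|(A ∩ B) ∖ C| = 4 − 1 = 3.00.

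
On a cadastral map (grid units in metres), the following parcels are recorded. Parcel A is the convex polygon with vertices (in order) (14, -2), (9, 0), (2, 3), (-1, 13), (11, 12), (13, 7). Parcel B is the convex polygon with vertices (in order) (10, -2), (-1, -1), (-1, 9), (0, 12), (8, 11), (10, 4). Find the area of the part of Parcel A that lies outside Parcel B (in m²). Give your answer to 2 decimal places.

57.54

|Parcel A| = 142, |Parcel A∩Parcel B| = 84.4632.
|Parcel A ∖ Parcel B| = |Parcel A| − |Parcel A∩Parcel B| = 142 − 84.4632 = 57.54.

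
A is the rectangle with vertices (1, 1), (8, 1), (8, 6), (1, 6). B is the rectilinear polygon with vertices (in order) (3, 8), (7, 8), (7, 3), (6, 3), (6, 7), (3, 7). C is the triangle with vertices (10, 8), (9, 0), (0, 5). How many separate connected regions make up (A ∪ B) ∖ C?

(A ∪ B) ∖ C splits into 3 disjoint pieces (area 10.6778, area 0.8167, area 4.05).

3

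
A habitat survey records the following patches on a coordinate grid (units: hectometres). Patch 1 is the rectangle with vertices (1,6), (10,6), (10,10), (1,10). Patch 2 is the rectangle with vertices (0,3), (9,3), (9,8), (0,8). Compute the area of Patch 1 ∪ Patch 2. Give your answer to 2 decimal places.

65.00

By inclusion–exclusion:
Individual areas: |Patch 1| = 36, |Patch 2| = 45.
|Patch 1∩Patch 2|: x∈[1,9], y∈[6,8] → 8·2 = 16.
|Patch 1 ∪ Patch 2| = 81 − 16 = 65.00.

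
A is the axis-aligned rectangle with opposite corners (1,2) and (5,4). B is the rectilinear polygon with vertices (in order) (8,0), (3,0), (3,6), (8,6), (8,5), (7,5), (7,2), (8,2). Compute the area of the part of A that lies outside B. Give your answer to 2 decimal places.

|A| = 8, |A∩B| = 4.
|A ∖ B| = |A| − |A∩B| = 8 − 4 = 4.00.

4.00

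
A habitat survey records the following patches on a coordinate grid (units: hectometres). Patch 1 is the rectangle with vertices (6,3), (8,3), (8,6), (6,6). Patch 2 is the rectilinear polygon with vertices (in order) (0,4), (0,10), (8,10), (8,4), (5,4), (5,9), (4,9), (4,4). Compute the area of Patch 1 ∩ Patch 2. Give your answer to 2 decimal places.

The intersection is the polygon with vertices (8,4), (6,4), (6,6), (8,6).
By the shoelace formula its area is 4.00.

4.00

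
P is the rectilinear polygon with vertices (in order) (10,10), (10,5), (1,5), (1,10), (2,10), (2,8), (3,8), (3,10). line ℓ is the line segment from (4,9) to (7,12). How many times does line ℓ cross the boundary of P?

The segment meets the boundary at (5,10).

1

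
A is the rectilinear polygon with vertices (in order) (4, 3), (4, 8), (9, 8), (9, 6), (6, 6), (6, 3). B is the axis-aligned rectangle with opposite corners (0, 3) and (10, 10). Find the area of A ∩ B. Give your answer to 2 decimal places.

16.00

The intersection is the polygon with vertices (4,8), (9,8), (9,6), (6,6), (6,3), (4,3).
By the shoelace formula its area is 16.00.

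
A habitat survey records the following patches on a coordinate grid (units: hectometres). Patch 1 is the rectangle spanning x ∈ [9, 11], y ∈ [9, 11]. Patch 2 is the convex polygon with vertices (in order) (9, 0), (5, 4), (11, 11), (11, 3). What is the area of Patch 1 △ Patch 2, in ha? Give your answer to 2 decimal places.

|Patch 1| = 4, |Patch 2| = 34, |Patch 1∩Patch 2| = 1.7143.
|Patch 1 △ Patch 2| = |Patch 1| + |Patch 2| − 2·|Patch 1∩Patch 2| = 4 + 34 − 3.4286 = 34.57.

34.57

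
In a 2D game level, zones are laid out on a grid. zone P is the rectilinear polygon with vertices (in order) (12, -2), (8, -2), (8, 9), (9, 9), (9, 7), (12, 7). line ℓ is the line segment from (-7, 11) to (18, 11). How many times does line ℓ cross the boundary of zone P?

The segment lies entirely outside zone P and never meets its boundary.

0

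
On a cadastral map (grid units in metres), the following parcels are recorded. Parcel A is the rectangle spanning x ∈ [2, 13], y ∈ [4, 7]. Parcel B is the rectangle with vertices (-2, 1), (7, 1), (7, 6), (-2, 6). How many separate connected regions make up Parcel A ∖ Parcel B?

1

Parcel A ∖ Parcel B is a single connected region.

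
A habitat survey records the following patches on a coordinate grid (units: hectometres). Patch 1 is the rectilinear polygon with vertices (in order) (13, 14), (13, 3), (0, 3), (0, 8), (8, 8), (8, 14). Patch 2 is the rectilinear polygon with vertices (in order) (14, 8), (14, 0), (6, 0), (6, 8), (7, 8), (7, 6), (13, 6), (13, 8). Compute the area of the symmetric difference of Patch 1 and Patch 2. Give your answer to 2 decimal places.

101.00

|Patch 1| = 95, |Patch 2| = 52, |Patch 1∩Patch 2| = 23.
|Patch 1 △ Patch 2| = |Patch 1| + |Patch 2| − 2·|Patch 1∩Patch 2| = 95 + 52 − 46 = 101.00.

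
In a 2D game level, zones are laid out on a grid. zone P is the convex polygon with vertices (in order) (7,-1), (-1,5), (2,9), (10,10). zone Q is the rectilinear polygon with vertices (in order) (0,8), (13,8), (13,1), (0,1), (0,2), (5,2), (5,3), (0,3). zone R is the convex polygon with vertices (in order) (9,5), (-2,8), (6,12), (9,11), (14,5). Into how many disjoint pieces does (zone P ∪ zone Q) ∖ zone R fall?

(zone P ∪ zone Q) ∖ zone R splits into 3 disjoint pieces (area 64.9659, area 0.011, area 1.35).

3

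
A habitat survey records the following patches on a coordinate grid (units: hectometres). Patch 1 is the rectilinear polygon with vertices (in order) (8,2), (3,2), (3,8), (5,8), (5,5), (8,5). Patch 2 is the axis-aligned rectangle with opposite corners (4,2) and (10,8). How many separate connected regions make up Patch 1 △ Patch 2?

2

Patch 1 △ Patch 2 splits into 2 disjoint pieces (area 6, area 21).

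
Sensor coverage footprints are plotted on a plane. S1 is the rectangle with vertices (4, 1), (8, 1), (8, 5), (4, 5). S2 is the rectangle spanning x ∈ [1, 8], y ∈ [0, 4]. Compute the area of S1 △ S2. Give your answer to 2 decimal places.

|S1∩S2|: x∈[4,8], y∈[1,4] → 4·3 = 12.
|S1 △ S2| = |S1| + |S2| − 2·|S1∩S2| = 16 + 28 − 24 = 20.00.

20.00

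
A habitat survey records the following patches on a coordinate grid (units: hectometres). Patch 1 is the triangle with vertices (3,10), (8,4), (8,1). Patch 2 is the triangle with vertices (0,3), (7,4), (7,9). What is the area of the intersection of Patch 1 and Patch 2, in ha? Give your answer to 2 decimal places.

3.35

The intersection is the polygon with vertices (7,5.2), (7,4), (6.382,3.912), (4.667,7), (5.153,7.417).
By the shoelace formula its area is 3.35.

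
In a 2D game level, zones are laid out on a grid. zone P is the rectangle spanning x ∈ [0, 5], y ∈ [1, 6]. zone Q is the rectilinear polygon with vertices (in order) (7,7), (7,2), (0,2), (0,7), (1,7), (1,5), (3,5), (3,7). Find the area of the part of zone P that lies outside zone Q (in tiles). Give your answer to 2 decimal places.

7.00

|zone P| = 25, |zone P∩zone Q| = 18.
|zone P ∖ zone Q| = |zone P| − |zone P∩zone Q| = 25 − 18 = 7.00.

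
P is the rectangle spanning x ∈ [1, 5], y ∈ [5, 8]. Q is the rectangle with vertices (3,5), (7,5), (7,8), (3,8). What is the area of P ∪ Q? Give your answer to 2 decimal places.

By inclusion–exclusion:
Individual areas: |P| = 12, |Q| = 12.
|P∩Q|: x∈[3,5], y∈[5,8] → 2·3 = 6.
|P ∪ Q| = 24 − 6 = 18.00.

18.00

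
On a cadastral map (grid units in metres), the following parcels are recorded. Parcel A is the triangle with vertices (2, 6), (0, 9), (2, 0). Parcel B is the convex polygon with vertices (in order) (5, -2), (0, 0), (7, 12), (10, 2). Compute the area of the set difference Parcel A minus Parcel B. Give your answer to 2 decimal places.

5.05

|Parcel A| = 6, |Parcel A∩Parcel B| = 0.9458.
|Parcel A ∖ Parcel B| = |Parcel A| − |Parcel A∩Parcel B| = 6 − 0.9458 = 5.05.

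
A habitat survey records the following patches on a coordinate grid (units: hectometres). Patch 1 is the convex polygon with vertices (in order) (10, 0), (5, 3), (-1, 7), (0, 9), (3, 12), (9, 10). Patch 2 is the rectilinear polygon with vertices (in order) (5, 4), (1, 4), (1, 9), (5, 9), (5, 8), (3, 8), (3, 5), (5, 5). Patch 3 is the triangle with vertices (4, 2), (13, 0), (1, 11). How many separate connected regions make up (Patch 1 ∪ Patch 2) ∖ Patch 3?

3

(Patch 1 ∪ Patch 2) ∖ Patch 3 splits into 3 disjoint pieces (area 12.875, area 31.8022, area 0.5655).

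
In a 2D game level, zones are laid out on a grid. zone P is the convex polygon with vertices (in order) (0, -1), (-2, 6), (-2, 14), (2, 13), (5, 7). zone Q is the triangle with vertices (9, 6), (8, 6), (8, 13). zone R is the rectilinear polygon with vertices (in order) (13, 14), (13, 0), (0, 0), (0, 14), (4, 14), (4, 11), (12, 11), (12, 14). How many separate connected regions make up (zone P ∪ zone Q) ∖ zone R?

2

(zone P ∪ zone Q) ∖ zone R splits into 2 disjoint pieces (area 22.8125, area 0.2857).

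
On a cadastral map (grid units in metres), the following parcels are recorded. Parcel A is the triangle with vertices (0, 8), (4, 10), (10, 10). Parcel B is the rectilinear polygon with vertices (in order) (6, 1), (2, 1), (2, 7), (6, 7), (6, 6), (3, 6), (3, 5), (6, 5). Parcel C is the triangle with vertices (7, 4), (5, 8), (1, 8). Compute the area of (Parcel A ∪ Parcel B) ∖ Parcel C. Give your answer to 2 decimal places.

|Parcel A ∪ Parcel B| = 27.
|(Parcel A ∪ Parcel B) ∩ Parcel C| = 2.5833.
|(Parcel A ∪ Parcel B) ∖ Parcel C| = 27 − 2.5833 = 24.42.

24.42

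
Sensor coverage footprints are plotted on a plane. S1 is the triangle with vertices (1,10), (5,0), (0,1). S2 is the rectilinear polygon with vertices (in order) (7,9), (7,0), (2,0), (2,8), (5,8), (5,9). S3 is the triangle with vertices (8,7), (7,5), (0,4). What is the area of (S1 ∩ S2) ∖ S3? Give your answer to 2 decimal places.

9.71

|S1 ∩ S2| = 10.35.
|(S1 ∩ S2) ∩ S3| = 0.6394.
|(S1 ∩ S2) ∖ S3| = 10.35 − 0.6394 = 9.71.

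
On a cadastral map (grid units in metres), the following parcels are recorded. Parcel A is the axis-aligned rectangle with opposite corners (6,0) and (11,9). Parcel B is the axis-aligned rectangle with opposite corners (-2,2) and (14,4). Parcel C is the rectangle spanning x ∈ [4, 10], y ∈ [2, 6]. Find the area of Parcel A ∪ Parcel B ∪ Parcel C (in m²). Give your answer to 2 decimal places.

71.00

By inclusion–exclusion:
Individual areas: |Parcel A| = 45, |Parcel B| = 32, |Parcel C| = 24.
|Parcel A∩Parcel B|: x∈[6,11], y∈[2,4] → 5·2 = 10.
|Parcel A∩Parcel C|: x∈[6,10], y∈[2,6] → 4·4 = 16.
|Parcel B∩Parcel C|: x∈[4,10], y∈[2,4] → 6·2 = 12.
|Parcel A∩Parcel B∩Parcel C| = 8.
|Parcel A ∪ Parcel B ∪ Parcel C| = 101 − 38 + 8 = 71.00.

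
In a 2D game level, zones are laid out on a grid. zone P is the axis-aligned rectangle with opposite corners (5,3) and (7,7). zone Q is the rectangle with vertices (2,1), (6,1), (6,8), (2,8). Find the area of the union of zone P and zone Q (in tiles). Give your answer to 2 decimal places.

32.00

By inclusion–exclusion:
Individual areas: |zone P| = 8, |zone Q| = 28.
|zone P∩zone Q|: x∈[5,6], y∈[3,7] → 1·4 = 4.
|zone P ∪ zone Q| = 36 − 4 = 32.00.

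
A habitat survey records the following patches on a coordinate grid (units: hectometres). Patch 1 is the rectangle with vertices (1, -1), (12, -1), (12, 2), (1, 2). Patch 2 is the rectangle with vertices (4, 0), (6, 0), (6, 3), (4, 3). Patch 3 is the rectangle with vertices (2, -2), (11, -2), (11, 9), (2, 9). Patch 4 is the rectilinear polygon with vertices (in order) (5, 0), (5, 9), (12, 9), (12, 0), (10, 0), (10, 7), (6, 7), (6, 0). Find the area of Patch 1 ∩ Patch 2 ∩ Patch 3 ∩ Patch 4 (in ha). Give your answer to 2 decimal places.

2.00

The intersection is the polygon with vertices (5,0), (5,2), (6,2), (6,0).
By the shoelace formula its area is 2.00.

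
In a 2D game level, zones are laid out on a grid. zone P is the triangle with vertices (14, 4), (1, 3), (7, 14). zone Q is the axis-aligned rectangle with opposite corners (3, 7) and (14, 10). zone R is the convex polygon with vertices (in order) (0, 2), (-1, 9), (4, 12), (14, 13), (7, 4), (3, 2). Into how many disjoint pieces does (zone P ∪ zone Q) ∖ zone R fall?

2

(zone P ∪ zone Q) ∖ zone R splits into 2 disjoint pieces (area 1.779, area 27.0773).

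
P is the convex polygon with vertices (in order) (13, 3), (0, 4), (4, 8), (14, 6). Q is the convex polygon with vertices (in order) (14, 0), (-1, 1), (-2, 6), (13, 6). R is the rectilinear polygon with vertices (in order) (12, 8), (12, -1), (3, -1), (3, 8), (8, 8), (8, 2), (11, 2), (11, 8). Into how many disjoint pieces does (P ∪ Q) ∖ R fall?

3

(P ∪ Q) ∖ R splits into 3 disjoint pieces (area 14.7, area 10.2667, area 23.5333).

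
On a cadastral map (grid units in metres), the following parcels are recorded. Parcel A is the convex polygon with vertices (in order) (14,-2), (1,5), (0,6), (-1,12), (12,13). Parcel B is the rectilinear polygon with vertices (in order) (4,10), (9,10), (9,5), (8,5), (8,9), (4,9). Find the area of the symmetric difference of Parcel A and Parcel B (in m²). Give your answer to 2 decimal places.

|Parcel A| = 139.5, |Parcel B| = 9, |Parcel A∩Parcel B| = 9.
|Parcel A △ Parcel B| = |Parcel A| + |Parcel B| − 2·|Parcel A∩Parcel B| = 139.5 + 9 − 18 = 130.50.

130.50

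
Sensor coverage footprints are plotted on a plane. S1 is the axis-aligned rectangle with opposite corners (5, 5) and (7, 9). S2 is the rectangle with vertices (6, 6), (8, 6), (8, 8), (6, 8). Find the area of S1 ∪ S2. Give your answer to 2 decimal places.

By inclusion–exclusion:
Individual areas: |S1| = 8, |S2| = 4.
|S1∩S2|: x∈[6,7], y∈[6,8] → 1·2 = 2.
|S1 ∪ S2| = 12 − 2 = 10.00.

10.00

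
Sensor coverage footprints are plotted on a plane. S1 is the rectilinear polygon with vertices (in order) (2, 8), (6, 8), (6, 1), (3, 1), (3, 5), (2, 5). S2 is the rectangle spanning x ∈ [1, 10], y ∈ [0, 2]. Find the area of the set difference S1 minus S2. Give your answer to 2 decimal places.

|S1| = 24, |S1∩S2| = 3.
|S1 ∖ S2| = |S1| − |S1∩S2| = 24 − 3 = 21.00.

21.00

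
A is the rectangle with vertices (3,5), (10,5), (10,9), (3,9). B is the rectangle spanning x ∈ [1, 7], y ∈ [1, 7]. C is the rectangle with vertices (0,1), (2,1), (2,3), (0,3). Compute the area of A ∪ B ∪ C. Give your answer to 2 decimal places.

58.00

By inclusion–exclusion:
Individual areas: |A| = 28, |B| = 36, |C| = 4.
|A∩B|: x∈[3,7], y∈[5,7] → 4·2 = 8.
|A∩C| = 0 (no overlap).
|B∩C|: x∈[1,2], y∈[1,3] → 1·2 = 2.
|A∩B∩C| = 0.
|A ∪ B ∪ C| = 68 − 10 + 0 = 58.00.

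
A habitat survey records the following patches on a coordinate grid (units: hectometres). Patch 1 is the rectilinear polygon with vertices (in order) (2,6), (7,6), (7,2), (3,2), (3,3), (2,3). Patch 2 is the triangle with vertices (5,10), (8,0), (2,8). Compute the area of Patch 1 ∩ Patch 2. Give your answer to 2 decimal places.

6.93

The intersection is the polygon with vertices (6.2,6), (7,3.333), (7,2), (6.5,2), (3.5,6).
By the shoelace formula its area is 6.93.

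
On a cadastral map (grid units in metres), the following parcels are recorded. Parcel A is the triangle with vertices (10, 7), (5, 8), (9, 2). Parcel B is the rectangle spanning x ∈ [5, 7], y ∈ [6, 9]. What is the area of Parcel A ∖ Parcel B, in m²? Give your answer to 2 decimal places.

10.73

|Parcel A| = 13, |Parcel A∩Parcel B| = 2.2667.
|Parcel A ∖ Parcel B| = |Parcel A| − |Parcel A∩Parcel B| = 13 − 2.2667 = 10.73.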